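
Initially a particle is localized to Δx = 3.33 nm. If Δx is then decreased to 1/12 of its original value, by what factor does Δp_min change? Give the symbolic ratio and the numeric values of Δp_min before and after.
Original Δp_min = 1.583 × 10^-26 kg·m/s; new Δp'_min = 1.900 × 10^-25 kg·m/s; ratio Δp'_min/Δp_min = 12.

From the uncertainty principle ΔxΔp ≥ ℏ/2, the minimum momentum uncertainty is Δp_min = ℏ/(2Δx).

Original (Δx = 3.33 nm = 3.330e-09 m):
Δp_min = (1.055e-34 J·s)/(2 × 3.330e-09 m) = 1.583e-26 kg·m/s

When Δx → (1/12)Δx:
Δp'_min = ℏ/(2 × (1/12)Δx) = 12 × ℏ/(2Δx) = 12 × Δp_min
Δp'_min = 12 × 1.583e-26 kg·m/s = 1.900e-25 kg·m/s

Since Δp_min ∝ 1/Δx, when Δx is decreased to 1/12 of its original value, Δp_min increases to 12 times its original value.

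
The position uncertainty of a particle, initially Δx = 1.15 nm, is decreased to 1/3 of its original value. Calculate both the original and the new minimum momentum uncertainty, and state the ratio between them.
Original Δp_min = 4.585 × 10^-26 kg·m/s; new Δp'_min = 1.376 × 10^-25 kg·m/s; ratio Δp'_min/Δp_min = 3.

From the uncertainty principle ΔxΔp ≥ ℏ/2, the minimum momentum uncertainty is Δp_min = ℏ/(2Δx).

Original (Δx = 1.15 nm = 1.150e-09 m):
Δp_min = (1.055e-34 J·s)/(2 × 1.150e-09 m) = 4.585e-26 kg·m/s

When Δx → (1/3)Δx:
Δp'_min = ℏ/(2 × (1/3)Δx) = 3 × ℏ/(2Δx) = 3 × Δp_min
Δp'_min = 3 × 4.585e-26 kg·m/s = 1.376e-25 kg·m/s

Since Δp_min ∝ 1/Δx, when Δx is decreased to 1/3 of its original value, Δp_min increases to 3 times its original value.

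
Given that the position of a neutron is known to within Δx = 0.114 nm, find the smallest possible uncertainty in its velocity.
276.150 m/s

Using the Heisenberg uncertainty principle and Δp = mΔv:
ΔxΔp ≥ ℏ/2
Δx(mΔv) ≥ ℏ/2

The minimum uncertainty in velocity is:
Δv_min = ℏ/(2mΔx)
Δv_min = (1.055e-34 J·s) / (2 × 1.675e-27 kg × 1.140e-10 m)
Δv_min = 2.762e+02 m/s = 276.150 m/s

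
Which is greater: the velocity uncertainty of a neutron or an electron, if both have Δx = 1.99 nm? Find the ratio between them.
The electron has the larger minimum velocity uncertainty, by a ratio of 1838.7.

For both particles, Δp_min = ℏ/(2Δx) = 2.650e-26 kg·m/s (same for both).

The velocity uncertainty is Δv = Δp/m:
- neutron: Δv = 2.650e-26 / 1.675e-27 = 1.582e+01 m/s = 15.820 m/s
- electron: Δv = 2.650e-26 / 9.109e-31 = 2.909e+04 m/s = 29.087 km/s

Ratio: 2.909e+04 / 1.582e+01 = 1838.7

The lighter particle has larger velocity uncertainty because Δv ∝ 1/m.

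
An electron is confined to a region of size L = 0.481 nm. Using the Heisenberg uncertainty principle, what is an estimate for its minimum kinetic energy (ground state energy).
41.169 meV

Using the uncertainty principle to estimate ground state energy:

1. The position uncertainty is approximately the confinement size:
   Δx ≈ L = 4.810e-10 m

2. From ΔxΔp ≥ ℏ/2, the minimum momentum uncertainty is:
   Δp ≈ ℏ/(2L) = 1.096e-25 kg·m/s

3. The kinetic energy is approximately:
   KE ≈ (Δp)²/(2m) = (1.096e-25)²/(2 × 9.109e-31 kg)
   KE ≈ 6.596e-21 J = 41.169 meV

This is an order-of-magnitude estimate of the ground state energy.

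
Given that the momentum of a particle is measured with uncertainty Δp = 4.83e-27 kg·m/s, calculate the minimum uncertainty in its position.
10.917 nm

Using the Heisenberg uncertainty principle:
ΔxΔp ≥ ℏ/2

The minimum uncertainty in position is:
Δx_min = ℏ/(2Δp)
Δx_min = (1.055e-34 J·s) / (2 × 4.830e-27 kg·m/s)
Δx_min = 1.092e-08 m = 10.917 nm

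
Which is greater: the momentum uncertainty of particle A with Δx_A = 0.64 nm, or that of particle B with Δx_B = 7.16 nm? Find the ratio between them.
Particle A has the larger minimum momentum uncertainty, by a factor of 11.19.

For each particle, the minimum momentum uncertainty is Δp_min = ℏ/(2Δx):

Particle A: Δp_A = ℏ/(2×6.400e-10 m) = 8.239e-26 kg·m/s
Particle B: Δp_B = ℏ/(2×7.160e-09 m) = 7.364e-27 kg·m/s

Ratio: Δp_A/Δp_B = 11.19

Since Δp_min ∝ 1/Δx, the particle with smaller position uncertainty (A) has larger momentum uncertainty.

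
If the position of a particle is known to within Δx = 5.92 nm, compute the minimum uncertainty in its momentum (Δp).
8.907 × 10^-27 kg·m/s

Using the Heisenberg uncertainty principle:
ΔxΔp ≥ ℏ/2

The minimum uncertainty in momentum is:
Δp_min = ℏ/(2Δx)
Δp_min = (1.055e-34 J·s) / (2 × 5.920e-09 m)
Δp_min = 8.907e-27 kg·m/s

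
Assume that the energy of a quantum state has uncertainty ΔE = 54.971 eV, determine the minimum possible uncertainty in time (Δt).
5.987 as

Using the energy-time uncertainty principle:
ΔEΔt ≥ ℏ/2

The minimum uncertainty in time is:
Δt_min = ℏ/(2ΔE)
Δt_min = (1.055e-34 J·s) / (2 × 8.807e-18 J)
Δt_min = 5.987e-18 s = 5.987 as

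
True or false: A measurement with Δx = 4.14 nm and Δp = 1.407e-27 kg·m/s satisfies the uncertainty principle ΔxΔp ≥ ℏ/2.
No, it violates the uncertainty principle (impossible measurement).

Calculate the product ΔxΔp:
ΔxΔp = (4.140e-09 m) × (1.407e-27 kg·m/s)
ΔxΔp = 5.825e-36 J·s

Compare to the minimum allowed value ℏ/2:
ℏ/2 = 5.273e-35 J·s

Since ΔxΔp = 5.825e-36 J·s < 5.273e-35 J·s = ℏ/2,
the measurement violates the uncertainty principle.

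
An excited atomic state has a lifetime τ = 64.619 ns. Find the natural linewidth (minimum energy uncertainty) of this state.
5.093 neV

Using the energy-time uncertainty principle:
ΔEΔt ≥ ℏ/2

The lifetime τ represents the time uncertainty Δt.
The natural linewidth (minimum energy uncertainty) is:

ΔE = ℏ/(2τ)
ΔE = (1.055e-34 J·s) / (2 × 6.462e-08 s)
ΔE = 8.160e-28 J = 5.093 neV

This natural linewidth limits the precision of spectroscopic measurements.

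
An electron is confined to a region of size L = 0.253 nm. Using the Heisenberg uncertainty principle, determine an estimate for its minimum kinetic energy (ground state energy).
148.807 meV

Using the uncertainty principle to estimate ground state energy:

1. The position uncertainty is approximately the confinement size:
   Δx ≈ L = 2.530e-10 m

2. From ΔxΔp ≥ ℏ/2, the minimum momentum uncertainty is:
   Δp ≈ ℏ/(2L) = 2.084e-25 kg·m/s

3. The kinetic energy is approximately:
   KE ≈ (Δp)²/(2m) = (2.084e-25)²/(2 × 9.109e-31 kg)
   KE ≈ 2.384e-20 J = 148.807 meV

This is an order-of-magnitude estimate of the ground state energy.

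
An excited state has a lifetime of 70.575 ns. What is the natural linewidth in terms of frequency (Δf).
1.128 MHz

Using the energy-time uncertainty principle and E = hf:
ΔEΔt ≥ ℏ/2
hΔf·Δt ≥ ℏ/2

The minimum frequency uncertainty is:
Δf = ℏ/(2hτ) = 1/(4πτ)
Δf = 1/(4π × 7.058e-08 s)
Δf = 1.128e+06 Hz = 1.128 MHz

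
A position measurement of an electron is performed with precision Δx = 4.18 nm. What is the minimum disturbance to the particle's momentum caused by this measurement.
1.261 × 10^-26 kg·m/s

The uncertainty principle implies that measuring position disturbs momentum:
ΔxΔp ≥ ℏ/2

When we measure position with precision Δx, we necessarily introduce a momentum uncertainty:
Δp ≥ ℏ/(2Δx)
Δp_min = (1.055e-34 J·s) / (2 × 4.180e-09 m)
Δp_min = 1.261e-26 kg·m/s

The more precisely we measure position, the greater the momentum disturbance.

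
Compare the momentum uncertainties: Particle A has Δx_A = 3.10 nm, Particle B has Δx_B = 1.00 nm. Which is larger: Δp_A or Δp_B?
Particle B has the larger minimum momentum uncertainty, by a factor of 3.10.

For each particle, the minimum momentum uncertainty is Δp_min = ℏ/(2Δx):

Particle A: Δp_A = ℏ/(2×3.100e-09 m) = 1.701e-26 kg·m/s
Particle B: Δp_B = ℏ/(2×1.000e-09 m) = 5.273e-26 kg·m/s

Ratio: Δp_B/Δp_A = 3.10

Since Δp_min ∝ 1/Δx, the particle with smaller position uncertainty (B) has larger momentum uncertainty.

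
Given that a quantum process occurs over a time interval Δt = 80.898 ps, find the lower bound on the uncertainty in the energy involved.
4.068 μeV

Using the energy-time uncertainty principle:
ΔEΔt ≥ ℏ/2

The minimum uncertainty in energy is:
ΔE_min = ℏ/(2Δt)
ΔE_min = (1.055e-34 J·s) / (2 × 8.090e-11 s)
ΔE_min = 6.518e-25 J = 4.068 μeV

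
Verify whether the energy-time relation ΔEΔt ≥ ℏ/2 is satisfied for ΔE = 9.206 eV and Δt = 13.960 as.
No, it violates the uncertainty relation.

Calculate the product ΔEΔt:
ΔE = 9.206 eV = 1.475e-18 J
ΔEΔt = (1.475e-18 J) × (1.396e-17 s)
ΔEΔt = 2.059e-35 J·s

Compare to the minimum allowed value ℏ/2:
ℏ/2 = 5.273e-35 J·s

Since ΔEΔt = 2.059e-35 J·s < 5.273e-35 J·s = ℏ/2,
this violates the uncertainty relation.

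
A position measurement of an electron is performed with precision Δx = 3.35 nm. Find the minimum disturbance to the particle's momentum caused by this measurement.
1.574 × 10^-26 kg·m/s

The uncertainty principle implies that measuring position disturbs momentum:
ΔxΔp ≥ ℏ/2

When we measure position with precision Δx, we necessarily introduce a momentum uncertainty:
Δp ≥ ℏ/(2Δx)
Δp_min = (1.055e-34 J·s) / (2 × 3.350e-09 m)
Δp_min = 1.574e-26 kg·m/s

The more precisely we measure position, the greater the momentum disturbance.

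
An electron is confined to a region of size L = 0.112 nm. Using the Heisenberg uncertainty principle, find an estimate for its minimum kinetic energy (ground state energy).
759.324 meV

Using the uncertainty principle to estimate ground state energy:

1. The position uncertainty is approximately the confinement size:
   Δx ≈ L = 1.120e-10 m

2. From ΔxΔp ≥ ℏ/2, the minimum momentum uncertainty is:
   Δp ≈ ℏ/(2L) = 4.708e-25 kg·m/s

3. The kinetic energy is approximately:
   KE ≈ (Δp)²/(2m) = (4.708e-25)²/(2 × 9.109e-31 kg)
   KE ≈ 1.217e-19 J = 759.324 meV

This is an order-of-magnitude estimate of the ground state energy.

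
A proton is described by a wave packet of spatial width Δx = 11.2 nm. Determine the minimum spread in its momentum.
4.708 × 10^-27 kg·m/s

For a wave packet, the spatial width Δx and momentum spread Δp are related by the uncertainty principle:
ΔxΔp ≥ ℏ/2

The minimum momentum spread is:
Δp_min = ℏ/(2Δx)
Δp_min = (1.055e-34 J·s) / (2 × 1.120e-08 m)
Δp_min = 4.708e-27 kg·m/s

A wave packet cannot have both a well-defined position and well-defined momentum.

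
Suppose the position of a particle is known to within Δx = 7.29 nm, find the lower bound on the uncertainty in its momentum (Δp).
7.233 × 10^-27 kg·m/s

Using the Heisenberg uncertainty principle:
ΔxΔp ≥ ℏ/2

The minimum uncertainty in momentum is:
Δp_min = ℏ/(2Δx)
Δp_min = (1.055e-34 J·s) / (2 × 7.290e-09 m)
Δp_min = 7.233e-27 kg·m/s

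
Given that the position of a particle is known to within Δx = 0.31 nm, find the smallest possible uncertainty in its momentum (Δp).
1.701 × 10^-25 kg·m/s

Using the Heisenberg uncertainty principle:
ΔxΔp ≥ ℏ/2

The minimum uncertainty in momentum is:
Δp_min = ℏ/(2Δx)
Δp_min = (1.055e-34 J·s) / (2 × 3.100e-10 m)
Δp_min = 1.701e-25 kg·m/s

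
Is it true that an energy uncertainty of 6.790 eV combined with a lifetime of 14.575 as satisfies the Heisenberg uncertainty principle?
No, it violates the uncertainty relation.

Calculate the product ΔEΔt:
ΔE = 6.790 eV = 1.088e-18 J
ΔEΔt = (1.088e-18 J) × (1.457e-17 s)
ΔEΔt = 1.586e-35 J·s

Compare to the minimum allowed value ℏ/2:
ℏ/2 = 5.273e-35 J·s

Since ΔEΔt = 1.586e-35 J·s < 5.273e-35 J·s = ℏ/2,
this violates the uncertainty relation.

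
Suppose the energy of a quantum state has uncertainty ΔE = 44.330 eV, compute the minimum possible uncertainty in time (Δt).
7.424 as

Using the energy-time uncertainty principle:
ΔEΔt ≥ ℏ/2

The minimum uncertainty in time is:
Δt_min = ℏ/(2ΔE)
Δt_min = (1.055e-34 J·s) / (2 × 7.102e-18 J)
Δt_min = 7.424e-18 s = 7.424 as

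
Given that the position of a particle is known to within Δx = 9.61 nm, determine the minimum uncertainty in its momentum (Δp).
5.487 × 10^-27 kg·m/s

Using the Heisenberg uncertainty principle:
ΔxΔp ≥ ℏ/2

The minimum uncertainty in momentum is:
Δp_min = ℏ/(2Δx)
Δp_min = (1.055e-34 J·s) / (2 × 9.610e-09 m)
Δp_min = 5.487e-27 kg·m/s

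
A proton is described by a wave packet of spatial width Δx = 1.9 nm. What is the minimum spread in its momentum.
2.775 × 10^-26 kg·m/s

For a wave packet, the spatial width Δx and momentum spread Δp are related by the uncertainty principle:
ΔxΔp ≥ ℏ/2

The minimum momentum spread is:
Δp_min = ℏ/(2Δx)
Δp_min = (1.055e-34 J·s) / (2 × 1.900e-09 m)
Δp_min = 2.775e-26 kg·m/s

A wave packet cannot have both a well-defined position and well-defined momentum.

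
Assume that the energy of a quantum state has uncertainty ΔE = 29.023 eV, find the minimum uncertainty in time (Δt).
11.339 as

Using the energy-time uncertainty principle:
ΔEΔt ≥ ℏ/2

The minimum uncertainty in time is:
Δt_min = ℏ/(2ΔE)
Δt_min = (1.055e-34 J·s) / (2 × 4.650e-18 J)
Δt_min = 1.134e-17 s = 11.339 as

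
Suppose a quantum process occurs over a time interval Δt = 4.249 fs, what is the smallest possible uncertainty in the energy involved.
77.455 meV

Using the energy-time uncertainty principle:
ΔEΔt ≥ ℏ/2

The minimum uncertainty in energy is:
ΔE_min = ℏ/(2Δt)
ΔE_min = (1.055e-34 J·s) / (2 × 4.249e-15 s)
ΔE_min = 1.241e-20 J = 77.455 meV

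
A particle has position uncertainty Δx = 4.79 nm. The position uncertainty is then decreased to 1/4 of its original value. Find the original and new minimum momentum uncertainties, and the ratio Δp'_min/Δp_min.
Original Δp_min = 1.101 × 10^-26 kg·m/s; new Δp'_min = 4.403 × 10^-26 kg·m/s; ratio Δp'_min/Δp_min = 4.

From the uncertainty principle ΔxΔp ≥ ℏ/2, the minimum momentum uncertainty is Δp_min = ℏ/(2Δx).

Original (Δx = 4.79 nm = 4.790e-09 m):
Δp_min = (1.055e-34 J·s)/(2 × 4.790e-09 m) = 1.101e-26 kg·m/s

When Δx → (1/4)Δx:
Δp'_min = ℏ/(2 × (1/4)Δx) = 4 × ℏ/(2Δx) = 4 × Δp_min
Δp'_min = 4 × 1.101e-26 kg·m/s = 4.403e-26 kg·m/s

Since Δp_min ∝ 1/Δx, when Δx is decreased to 1/4 of its original value, Δp_min increases to 4 times its original value.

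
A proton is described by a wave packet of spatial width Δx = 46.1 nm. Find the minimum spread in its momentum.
1.144 × 10^-27 kg·m/s

For a wave packet, the spatial width Δx and momentum spread Δp are related by the uncertainty principle:
ΔxΔp ≥ ℏ/2

The minimum momentum spread is:
Δp_min = ℏ/(2Δx)
Δp_min = (1.055e-34 J·s) / (2 × 4.610e-08 m)
Δp_min = 1.144e-27 kg·m/s

A wave packet cannot have both a well-defined position and well-defined momentum.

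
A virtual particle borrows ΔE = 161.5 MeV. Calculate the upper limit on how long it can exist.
2.038 ys

Using the energy-time uncertainty principle:
ΔEΔt ≥ ℏ/2

For a virtual particle borrowing energy ΔE, the maximum lifetime is:
Δt_max = ℏ/(2ΔE)

Converting energy:
ΔE = 161.5 MeV = 2.588e-11 J

Δt_max = (1.055e-34 J·s) / (2 × 2.588e-11 J)
Δt_max = 2.038e-24 s = 2.038 ys

Virtual particles with higher borrowed energy exist for shorter times.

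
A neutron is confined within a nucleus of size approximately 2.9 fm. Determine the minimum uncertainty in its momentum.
1.818 × 10^-20 kg·m/s

Using the Heisenberg uncertainty principle:
ΔxΔp ≥ ℏ/2

With Δx ≈ L = 2.900e-15 m (the confinement size):
Δp_min = ℏ/(2Δx)
Δp_min = (1.055e-34 J·s) / (2 × 2.900e-15 m)
Δp_min = 1.818e-20 kg·m/s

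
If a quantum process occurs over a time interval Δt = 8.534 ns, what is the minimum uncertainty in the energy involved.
38.564 neV

Using the energy-time uncertainty principle:
ΔEΔt ≥ ℏ/2

The minimum uncertainty in energy is:
ΔE_min = ℏ/(2Δt)
ΔE_min = (1.055e-34 J·s) / (2 × 8.534e-09 s)
ΔE_min = 6.179e-27 J = 38.564 neV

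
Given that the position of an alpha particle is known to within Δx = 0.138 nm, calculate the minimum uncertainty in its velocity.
57.504 m/s

Using the Heisenberg uncertainty principle and Δp = mΔv:
ΔxΔp ≥ ℏ/2
Δx(mΔv) ≥ ℏ/2

The minimum uncertainty in velocity is:
Δv_min = ℏ/(2mΔx)
Δv_min = (1.055e-34 J·s) / (2 × 6.645e-27 kg × 1.380e-10 m)
Δv_min = 5.750e+01 m/s = 57.504 m/s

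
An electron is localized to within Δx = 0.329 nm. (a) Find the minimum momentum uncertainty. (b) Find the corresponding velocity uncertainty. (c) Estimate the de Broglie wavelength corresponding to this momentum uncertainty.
(a) Δp_min = 1.603 × 10^-25 kg·m/s
(b) Δv_min = 175.939 km/s
(c) λ_dB = 4.134 nm

Step-by-step:

(a) From the uncertainty principle:
Δp_min = ℏ/(2Δx) = (1.055e-34 J·s)/(2 × 3.290e-10 m) = 1.603e-25 kg·m/s

(b) The velocity uncertainty:
Δv = Δp/m = (1.603e-25 kg·m/s)/(9.109e-31 kg) = 1.759e+05 m/s = 175.939 km/s

(c) The de Broglie wavelength for this momentum:
λ = h/p = (6.626e-34 J·s)/(1.603e-25 kg·m/s) = 4.134e-09 m = 4.134 nm

Note: The de Broglie wavelength is comparable to the localization size, as expected from wave-particle duality.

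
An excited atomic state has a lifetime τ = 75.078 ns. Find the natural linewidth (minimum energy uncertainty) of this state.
4.384 neV

Using the energy-time uncertainty principle:
ΔEΔt ≥ ℏ/2

The lifetime τ represents the time uncertainty Δt.
The natural linewidth (minimum energy uncertainty) is:

ΔE = ℏ/(2τ)
ΔE = (1.055e-34 J·s) / (2 × 7.508e-08 s)
ΔE = 7.023e-28 J = 4.384 neV

This natural linewidth limits the precision of spectroscopic measurements.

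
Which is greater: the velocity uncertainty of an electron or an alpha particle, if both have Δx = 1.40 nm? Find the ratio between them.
The electron has the larger minimum velocity uncertainty, by a ratio of 7294.3.

For both particles, Δp_min = ℏ/(2Δx) = 3.766e-26 kg·m/s (same for both).

The velocity uncertainty is Δv = Δp/m:
- electron: Δv = 3.766e-26 / 9.109e-31 = 4.135e+04 m/s = 41.346 km/s
- alpha particle: Δv = 3.766e-26 / 6.645e-27 = 5.668e+00 m/s = 5.668 m/s

Ratio: 4.135e+04 / 5.668e+00 = 7294.3

The lighter particle has larger velocity uncertainty because Δv ∝ 1/m.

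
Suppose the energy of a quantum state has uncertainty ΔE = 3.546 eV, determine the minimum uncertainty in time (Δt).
92.810 as

Using the energy-time uncertainty principle:
ΔEΔt ≥ ℏ/2

The minimum uncertainty in time is:
Δt_min = ℏ/(2ΔE)
Δt_min = (1.055e-34 J·s) / (2 × 5.681e-19 J)
Δt_min = 9.281e-17 s = 92.810 as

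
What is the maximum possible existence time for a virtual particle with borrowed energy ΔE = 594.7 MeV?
5.534 × 10^-25 s

Using the energy-time uncertainty principle:
ΔEΔt ≥ ℏ/2

For a virtual particle borrowing energy ΔE, the maximum lifetime is:
Δt_max = ℏ/(2ΔE)

Converting energy:
ΔE = 594.7 MeV = 9.528e-11 J

Δt_max = (1.055e-34 J·s) / (2 × 9.528e-11 J)
Δt_max = 5.534e-25 s = 5.534 × 10^-25 s

Virtual particles with higher borrowed energy exist for shorter times.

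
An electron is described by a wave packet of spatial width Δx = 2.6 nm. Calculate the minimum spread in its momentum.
2.028 × 10^-26 kg·m/s

For a wave packet, the spatial width Δx and momentum spread Δp are related by the uncertainty principle:
ΔxΔp ≥ ℏ/2

The minimum momentum spread is:
Δp_min = ℏ/(2Δx)
Δp_min = (1.055e-34 J·s) / (2 × 2.600e-09 m)
Δp_min = 2.028e-26 kg·m/s

A wave packet cannot have both a well-defined position and well-defined momentum.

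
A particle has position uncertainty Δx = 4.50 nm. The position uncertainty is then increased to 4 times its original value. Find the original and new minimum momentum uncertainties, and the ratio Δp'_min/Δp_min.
Original Δp_min = 1.172 × 10^-26 kg·m/s; new Δp'_min = 2.929 × 10^-27 kg·m/s; ratio Δp'_min/Δp_min = 1/4.

From the uncertainty principle ΔxΔp ≥ ℏ/2, the minimum momentum uncertainty is Δp_min = ℏ/(2Δx).

Original (Δx = 4.50 nm = 4.500e-09 m):
Δp_min = (1.055e-34 J·s)/(2 × 4.500e-09 m) = 1.172e-26 kg·m/s

When Δx → 4Δx:
Δp'_min = ℏ/(2 × 4Δx) = (1/4) × ℏ/(2Δx) = (1/4) × Δp_min
Δp'_min = 1/4 × 1.172e-26 kg·m/s = 2.929e-27 kg·m/s

Since Δp_min ∝ 1/Δx, when Δx is increased to 4 times its original value, Δp_min decreases to 1/4 of its original value.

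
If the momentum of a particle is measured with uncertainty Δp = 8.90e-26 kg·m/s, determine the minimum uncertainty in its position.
592.456 pm

Using the Heisenberg uncertainty principle:
ΔxΔp ≥ ℏ/2

The minimum uncertainty in position is:
Δx_min = ℏ/(2Δp)
Δx_min = (1.055e-34 J·s) / (2 × 8.900e-26 kg·m/s)
Δx_min = 5.925e-10 m = 592.456 pm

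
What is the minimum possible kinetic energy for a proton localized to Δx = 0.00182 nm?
1.566 eV

Localizing a particle requires giving it sufficient momentum uncertainty:

1. From uncertainty principle: Δp ≥ ℏ/(2Δx)
   Δp_min = (1.055e-34 J·s) / (2 × 1.820e-12 m)
   Δp_min = 2.897e-23 kg·m/s

2. This momentum uncertainty corresponds to kinetic energy:
   KE ≈ (Δp)²/(2m) = (2.897e-23)²/(2 × 1.673e-27 kg)
   KE = 2.509e-19 J = 1.566 eV

Tighter localization requires more energy.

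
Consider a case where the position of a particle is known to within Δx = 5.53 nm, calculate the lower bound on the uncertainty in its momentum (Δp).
9.535 × 10^-27 kg·m/s

Using the Heisenberg uncertainty principle:
ΔxΔp ≥ ℏ/2

The minimum uncertainty in momentum is:
Δp_min = ℏ/(2Δx)
Δp_min = (1.055e-34 J·s) / (2 × 5.530e-09 m)
Δp_min = 9.535e-27 kg·m/s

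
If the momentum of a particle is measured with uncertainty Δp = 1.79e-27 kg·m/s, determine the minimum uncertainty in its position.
29.457 nm

Using the Heisenberg uncertainty principle:
ΔxΔp ≥ ℏ/2

The minimum uncertainty in position is:
Δx_min = ℏ/(2Δp)
Δx_min = (1.055e-34 J·s) / (2 × 1.790e-27 kg·m/s)
Δx_min = 2.946e-08 m = 29.457 nm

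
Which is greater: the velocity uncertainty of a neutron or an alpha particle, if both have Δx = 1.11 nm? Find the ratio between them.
The neutron has the larger minimum velocity uncertainty, by a ratio of 4.0.

For both particles, Δp_min = ℏ/(2Δx) = 4.750e-26 kg·m/s (same for both).

The velocity uncertainty is Δv = Δp/m:
- neutron: Δv = 4.750e-26 / 1.675e-27 = 2.836e+01 m/s = 28.361 m/s
- alpha particle: Δv = 4.750e-26 / 6.645e-27 = 7.149e+00 m/s = 7.149 m/s

Ratio: 2.836e+01 / 7.149e+00 = 4.0

The lighter particle has larger velocity uncertainty because Δv ∝ 1/m.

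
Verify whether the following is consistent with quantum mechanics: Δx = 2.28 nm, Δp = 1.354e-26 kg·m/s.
No, it violates the uncertainty principle (impossible measurement).

Calculate the product ΔxΔp:
ΔxΔp = (2.280e-09 m) × (1.354e-26 kg·m/s)
ΔxΔp = 3.087e-35 J·s

Compare to the minimum allowed value ℏ/2:
ℏ/2 = 5.273e-35 J·s

Since ΔxΔp = 3.087e-35 J·s < 5.273e-35 J·s = ℏ/2,
the measurement violates the uncertainty principle.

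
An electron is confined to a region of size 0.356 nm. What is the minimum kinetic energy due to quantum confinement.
75.156 meV

Using the uncertainty principle:

1. Position uncertainty: Δx ≈ 3.560e-10 m
2. Minimum momentum uncertainty: Δp = ℏ/(2Δx) = 1.481e-25 kg·m/s
3. Minimum kinetic energy:
   KE = (Δp)²/(2m) = (1.481e-25)²/(2 × 9.109e-31 kg)
   KE = 1.204e-20 J = 75.156 meV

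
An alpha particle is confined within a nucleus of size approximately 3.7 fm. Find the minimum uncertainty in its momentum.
1.425 × 10^-20 kg·m/s

Using the Heisenberg uncertainty principle:
ΔxΔp ≥ ℏ/2

With Δx ≈ L = 3.700e-15 m (the confinement size):
Δp_min = ℏ/(2Δx)
Δp_min = (1.055e-34 J·s) / (2 × 3.700e-15 m)
Δp_min = 1.425e-20 kg·m/s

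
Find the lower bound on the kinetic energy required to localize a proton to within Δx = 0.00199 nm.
1.310 eV

Localizing a particle requires giving it sufficient momentum uncertainty:

1. From uncertainty principle: Δp ≥ ℏ/(2Δx)
   Δp_min = (1.055e-34 J·s) / (2 × 1.990e-12 m)
   Δp_min = 2.650e-23 kg·m/s

2. This momentum uncertainty corresponds to kinetic energy:
   KE ≈ (Δp)²/(2m) = (2.650e-23)²/(2 × 1.673e-27 kg)
   KE = 2.099e-19 J = 1.310 eV

Tighter localization requires more energy.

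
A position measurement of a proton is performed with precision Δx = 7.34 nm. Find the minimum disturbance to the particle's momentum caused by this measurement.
7.184 × 10^-27 kg·m/s

The uncertainty principle implies that measuring position disturbs momentum:
ΔxΔp ≥ ℏ/2

When we measure position with precision Δx, we necessarily introduce a momentum uncertainty:
Δp ≥ ℏ/(2Δx)
Δp_min = (1.055e-34 J·s) / (2 × 7.340e-09 m)
Δp_min = 7.184e-27 kg·m/s

The more precisely we measure position, the greater the momentum disturbance.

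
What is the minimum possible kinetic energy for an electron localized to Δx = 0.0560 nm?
3.037 eV

Localizing a particle requires giving it sufficient momentum uncertainty:

1. From uncertainty principle: Δp ≥ ℏ/(2Δx)
   Δp_min = (1.055e-34 J·s) / (2 × 5.600e-11 m)
   Δp_min = 9.416e-25 kg·m/s

2. This momentum uncertainty corresponds to kinetic energy:
   KE ≈ (Δp)²/(2m) = (9.416e-25)²/(2 × 9.109e-31 kg)
   KE = 4.866e-19 J = 3.037 eV

Tighter localization requires more energy.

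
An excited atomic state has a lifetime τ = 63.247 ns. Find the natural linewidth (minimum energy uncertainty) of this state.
5.204 neV

Using the energy-time uncertainty principle:
ΔEΔt ≥ ℏ/2

The lifetime τ represents the time uncertainty Δt.
The natural linewidth (minimum energy uncertainty) is:

ΔE = ℏ/(2τ)
ΔE = (1.055e-34 J·s) / (2 × 6.325e-08 s)
ΔE = 8.337e-28 J = 5.204 neV

This natural linewidth limits the precision of spectroscopic measurements.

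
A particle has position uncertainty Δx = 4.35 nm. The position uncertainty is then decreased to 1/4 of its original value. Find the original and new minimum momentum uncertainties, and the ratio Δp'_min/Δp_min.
Original Δp_min = 1.212 × 10^-26 kg·m/s; new Δp'_min = 4.849 × 10^-26 kg·m/s; ratio Δp'_min/Δp_min = 4.

From the uncertainty principle ΔxΔp ≥ ℏ/2, the minimum momentum uncertainty is Δp_min = ℏ/(2Δx).

Original (Δx = 4.35 nm = 4.350e-09 m):
Δp_min = (1.055e-34 J·s)/(2 × 4.350e-09 m) = 1.212e-26 kg·m/s

When Δx → (1/4)Δx:
Δp'_min = ℏ/(2 × (1/4)Δx) = 4 × ℏ/(2Δx) = 4 × Δp_min
Δp'_min = 4 × 1.212e-26 kg·m/s = 4.849e-26 kg·m/s

Since Δp_min ∝ 1/Δx, when Δx is decreased to 1/4 of its original value, Δp_min increases to 4 times its original value.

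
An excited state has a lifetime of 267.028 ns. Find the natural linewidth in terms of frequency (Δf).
298.012 kHz

Using the energy-time uncertainty principle and E = hf:
ΔEΔt ≥ ℏ/2
hΔf·Δt ≥ ℏ/2

The minimum frequency uncertainty is:
Δf = ℏ/(2hτ) = 1/(4πτ)
Δf = 1/(4π × 2.670e-07 s)
Δf = 2.980e+05 Hz = 298.012 kHz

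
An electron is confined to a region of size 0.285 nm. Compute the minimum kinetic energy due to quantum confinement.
117.266 meV

Using the uncertainty principle:

1. Position uncertainty: Δx ≈ 2.850e-10 m
2. Minimum momentum uncertainty: Δp = ℏ/(2Δx) = 1.850e-25 kg·m/s
3. Minimum kinetic energy:
   KE = (Δp)²/(2m) = (1.850e-25)²/(2 × 9.109e-31 kg)
   KE = 1.879e-20 J = 117.266 meV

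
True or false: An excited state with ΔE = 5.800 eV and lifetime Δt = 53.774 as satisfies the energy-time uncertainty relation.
No, it violates the uncertainty relation.

Calculate the product ΔEΔt:
ΔE = 5.800 eV = 9.293e-19 J
ΔEΔt = (9.293e-19 J) × (5.377e-17 s)
ΔEΔt = 4.997e-35 J·s

Compare to the minimum allowed value ℏ/2:
ℏ/2 = 5.273e-35 J·s

Since ΔEΔt = 4.997e-35 J·s < 5.273e-35 J·s = ℏ/2,
this violates the uncertainty relation.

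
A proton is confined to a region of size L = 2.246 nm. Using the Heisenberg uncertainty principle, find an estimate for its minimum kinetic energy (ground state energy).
1.028 μeV

Using the uncertainty principle to estimate ground state energy:

1. The position uncertainty is approximately the confinement size:
   Δx ≈ L = 2.246e-09 m

2. From ΔxΔp ≥ ℏ/2, the minimum momentum uncertainty is:
   Δp ≈ ℏ/(2L) = 2.348e-26 kg·m/s

3. The kinetic energy is approximately:
   KE ≈ (Δp)²/(2m) = (2.348e-26)²/(2 × 1.673e-27 kg)
   KE ≈ 1.648e-25 J = 1.028 μeV

This is an order-of-magnitude estimate of the ground state energy.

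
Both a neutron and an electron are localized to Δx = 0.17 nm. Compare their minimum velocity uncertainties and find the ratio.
The electron has the larger minimum velocity uncertainty, by a ratio of 1838.7.

For both particles, Δp_min = ℏ/(2Δx) = 3.102e-25 kg·m/s (same for both).

The velocity uncertainty is Δv = Δp/m:
- neutron: Δv = 3.102e-25 / 1.675e-27 = 1.852e+02 m/s = 185.183 m/s
- electron: Δv = 3.102e-25 / 9.109e-31 = 3.405e+05 m/s = 340.493 km/s

Ratio: 3.405e+05 / 1.852e+02 = 1838.7

The lighter particle has larger velocity uncertainty because Δv ∝ 1/m.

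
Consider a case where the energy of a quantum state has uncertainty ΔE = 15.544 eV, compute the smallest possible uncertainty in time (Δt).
21.173 as

Using the energy-time uncertainty principle:
ΔEΔt ≥ ℏ/2

The minimum uncertainty in time is:
Δt_min = ℏ/(2ΔE)
Δt_min = (1.055e-34 J·s) / (2 × 2.490e-18 J)
Δt_min = 2.117e-17 s = 21.173 as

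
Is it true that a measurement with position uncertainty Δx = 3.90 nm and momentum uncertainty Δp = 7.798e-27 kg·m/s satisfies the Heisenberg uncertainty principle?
No, it violates the uncertainty principle (impossible measurement).

Calculate the product ΔxΔp:
ΔxΔp = (3.900e-09 m) × (7.798e-27 kg·m/s)
ΔxΔp = 3.041e-35 J·s

Compare to the minimum allowed value ℏ/2:
ℏ/2 = 5.273e-35 J·s

Since ΔxΔp = 3.041e-35 J·s < 5.273e-35 J·s = ℏ/2,
the measurement violates the uncertainty principle.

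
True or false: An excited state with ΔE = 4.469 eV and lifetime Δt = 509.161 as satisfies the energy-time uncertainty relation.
Yes, it satisfies the uncertainty relation.

Calculate the product ΔEΔt:
ΔE = 4.469 eV = 7.160e-19 J
ΔEΔt = (7.160e-19 J) × (5.092e-16 s)
ΔEΔt = 3.646e-34 J·s

Compare to the minimum allowed value ℏ/2:
ℏ/2 = 5.273e-35 J·s

Since ΔEΔt = 3.646e-34 J·s ≥ 5.273e-35 J·s = ℏ/2,
this satisfies the uncertainty relation.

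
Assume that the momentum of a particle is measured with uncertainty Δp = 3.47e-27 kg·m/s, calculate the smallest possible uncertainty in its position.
15.196 nm

Using the Heisenberg uncertainty principle:
ΔxΔp ≥ ℏ/2

The minimum uncertainty in position is:
Δx_min = ℏ/(2Δp)
Δx_min = (1.055e-34 J·s) / (2 × 3.470e-27 kg·m/s)
Δx_min = 1.520e-08 m = 15.196 nm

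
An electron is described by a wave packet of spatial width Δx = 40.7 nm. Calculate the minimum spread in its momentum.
1.296 × 10^-27 kg·m/s

For a wave packet, the spatial width Δx and momentum spread Δp are related by the uncertainty principle:
ΔxΔp ≥ ℏ/2

The minimum momentum spread is:
Δp_min = ℏ/(2Δx)
Δp_min = (1.055e-34 J·s) / (2 × 4.070e-08 m)
Δp_min = 1.296e-27 kg·m/s

A wave packet cannot have both a well-defined position and well-defined momentum.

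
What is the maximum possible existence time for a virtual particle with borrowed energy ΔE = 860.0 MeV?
3.827 × 10^-25 s

Using the energy-time uncertainty principle:
ΔEΔt ≥ ℏ/2

For a virtual particle borrowing energy ΔE, the maximum lifetime is:
Δt_max = ℏ/(2ΔE)

Converting energy:
ΔE = 860.0 MeV = 1.378e-10 J

Δt_max = (1.055e-34 J·s) / (2 × 1.378e-10 J)
Δt_max = 3.827e-25 s = 3.827 × 10^-25 s

Virtual particles with higher borrowed energy exist for shorter times.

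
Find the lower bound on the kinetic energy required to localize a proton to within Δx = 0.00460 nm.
245.154 meV

Localizing a particle requires giving it sufficient momentum uncertainty:

1. From uncertainty principle: Δp ≥ ℏ/(2Δx)
   Δp_min = (1.055e-34 J·s) / (2 × 4.600e-12 m)
   Δp_min = 1.146e-23 kg·m/s

2. This momentum uncertainty corresponds to kinetic energy:
   KE ≈ (Δp)²/(2m) = (1.146e-23)²/(2 × 1.673e-27 kg)
   KE = 3.928e-20 J = 245.154 meV

Tighter localization requires more energy.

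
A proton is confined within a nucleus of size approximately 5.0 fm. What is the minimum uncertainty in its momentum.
1.055 × 10^-20 kg·m/s

Using the Heisenberg uncertainty principle:
ΔxΔp ≥ ℏ/2

With Δx ≈ L = 5.000e-15 m (the confinement size):
Δp_min = ℏ/(2Δx)
Δp_min = (1.055e-34 J·s) / (2 × 5.000e-15 m)
Δp_min = 1.055e-20 kg·m/s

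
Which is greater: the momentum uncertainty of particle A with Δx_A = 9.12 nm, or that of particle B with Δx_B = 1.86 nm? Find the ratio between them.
Particle B has the larger minimum momentum uncertainty, by a factor of 4.90.

For each particle, the minimum momentum uncertainty is Δp_min = ℏ/(2Δx):

Particle A: Δp_A = ℏ/(2×9.120e-09 m) = 5.782e-27 kg·m/s
Particle B: Δp_B = ℏ/(2×1.860e-09 m) = 2.835e-26 kg·m/s

Ratio: Δp_B/Δp_A = 4.90

Since Δp_min ∝ 1/Δx, the particle with smaller position uncertainty (B) has larger momentum uncertainty.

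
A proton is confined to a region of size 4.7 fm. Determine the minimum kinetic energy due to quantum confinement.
234.833 keV

Using the uncertainty principle:

1. Position uncertainty: Δx ≈ 4.700e-15 m
2. Minimum momentum uncertainty: Δp = ℏ/(2Δx) = 1.122e-20 kg·m/s
3. Minimum kinetic energy:
   KE = (Δp)²/(2m) = (1.122e-20)²/(2 × 1.673e-27 kg)
   KE = 3.762e-14 J = 234.833 keV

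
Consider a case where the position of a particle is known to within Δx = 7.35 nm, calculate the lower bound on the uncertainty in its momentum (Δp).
7.174 × 10^-27 kg·m/s

Using the Heisenberg uncertainty principle:
ΔxΔp ≥ ℏ/2

The minimum uncertainty in momentum is:
Δp_min = ℏ/(2Δx)
Δp_min = (1.055e-34 J·s) / (2 × 7.350e-09 m)
Δp_min = 7.174e-27 kg·m/s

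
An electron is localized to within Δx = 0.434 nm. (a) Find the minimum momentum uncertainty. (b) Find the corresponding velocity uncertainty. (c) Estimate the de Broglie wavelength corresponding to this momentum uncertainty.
(a) Δp_min = 1.215 × 10^-25 kg·m/s
(b) Δv_min = 133.373 km/s
(c) λ_dB = 5.454 nm

Step-by-step:

(a) From the uncertainty principle:
Δp_min = ℏ/(2Δx) = (1.055e-34 J·s)/(2 × 4.340e-10 m) = 1.215e-25 kg·m/s

(b) The velocity uncertainty:
Δv = Δp/m = (1.215e-25 kg·m/s)/(9.109e-31 kg) = 1.334e+05 m/s = 133.373 km/s

(c) The de Broglie wavelength for this momentum:
λ = h/p = (6.626e-34 J·s)/(1.215e-25 kg·m/s) = 5.454e-09 m = 5.454 nm

Note: The de Broglie wavelength is comparable to the localization size, as expected from wave-particle duality.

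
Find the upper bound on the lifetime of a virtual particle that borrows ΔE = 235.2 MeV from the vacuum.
1.399 ys

Using the energy-time uncertainty principle:
ΔEΔt ≥ ℏ/2

For a virtual particle borrowing energy ΔE, the maximum lifetime is:
Δt_max = ℏ/(2ΔE)

Converting energy:
ΔE = 235.2 MeV = 3.768e-11 J

Δt_max = (1.055e-34 J·s) / (2 × 3.768e-11 J)
Δt_max = 1.399e-24 s = 1.399 ys

Virtual particles with higher borrowed energy exist for shorter times.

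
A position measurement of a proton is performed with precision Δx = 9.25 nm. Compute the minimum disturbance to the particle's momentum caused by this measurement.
5.700 × 10^-27 kg·m/s

The uncertainty principle implies that measuring position disturbs momentum:
ΔxΔp ≥ ℏ/2

When we measure position with precision Δx, we necessarily introduce a momentum uncertainty:
Δp ≥ ℏ/(2Δx)
Δp_min = (1.055e-34 J·s) / (2 × 9.250e-09 m)
Δp_min = 5.700e-27 kg·m/s

The more precisely we measure position, the greater the momentum disturbance.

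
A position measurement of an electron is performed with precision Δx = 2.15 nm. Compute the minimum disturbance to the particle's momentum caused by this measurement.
2.452 × 10^-26 kg·m/s

The uncertainty principle implies that measuring position disturbs momentum:
ΔxΔp ≥ ℏ/2

When we measure position with precision Δx, we necessarily introduce a momentum uncertainty:
Δp ≥ ℏ/(2Δx)
Δp_min = (1.055e-34 J·s) / (2 × 2.150e-09 m)
Δp_min = 2.452e-26 kg·m/s

The more precisely we measure position, the greater the momentum disturbance.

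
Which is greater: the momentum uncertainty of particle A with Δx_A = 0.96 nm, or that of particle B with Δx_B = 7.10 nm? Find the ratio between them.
Particle A has the larger minimum momentum uncertainty, by a factor of 7.40.

For each particle, the minimum momentum uncertainty is Δp_min = ℏ/(2Δx):

Particle A: Δp_A = ℏ/(2×9.600e-10 m) = 5.493e-26 kg·m/s
Particle B: Δp_B = ℏ/(2×7.100e-09 m) = 7.427e-27 kg·m/s

Ratio: Δp_A/Δp_B = 7.40

Since Δp_min ∝ 1/Δx, the particle with smaller position uncertainty (A) has larger momentum uncertainty.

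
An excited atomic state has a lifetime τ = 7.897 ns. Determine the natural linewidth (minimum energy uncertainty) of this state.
41.675 neV

Using the energy-time uncertainty principle:
ΔEΔt ≥ ℏ/2

The lifetime τ represents the time uncertainty Δt.
The natural linewidth (minimum energy uncertainty) is:

ΔE = ℏ/(2τ)
ΔE = (1.055e-34 J·s) / (2 × 7.897e-09 s)
ΔE = 6.677e-27 J = 41.675 neV

This natural linewidth limits the precision of spectroscopic measurements.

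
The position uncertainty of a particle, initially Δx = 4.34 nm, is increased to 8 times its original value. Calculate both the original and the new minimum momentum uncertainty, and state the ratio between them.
Original Δp_min = 1.215 × 10^-26 kg·m/s; new Δp'_min = 1.519 × 10^-27 kg·m/s; ratio Δp'_min/Δp_min = 1/8.

From the uncertainty principle ΔxΔp ≥ ℏ/2, the minimum momentum uncertainty is Δp_min = ℏ/(2Δx).

Original (Δx = 4.34 nm = 4.340e-09 m):
Δp_min = (1.055e-34 J·s)/(2 × 4.340e-09 m) = 1.215e-26 kg·m/s

When Δx → 8Δx:
Δp'_min = ℏ/(2 × 8Δx) = (1/8) × ℏ/(2Δx) = (1/8) × Δp_min
Δp'_min = 1/8 × 1.215e-26 kg·m/s = 1.519e-27 kg·m/s

Since Δp_min ∝ 1/Δx, when Δx is increased to 8 times its original value, Δp_min decreases to 1/8 of its original value.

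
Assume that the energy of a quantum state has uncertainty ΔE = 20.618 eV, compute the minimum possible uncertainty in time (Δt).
15.962 as

Using the energy-time uncertainty principle:
ΔEΔt ≥ ℏ/2

The minimum uncertainty in time is:
Δt_min = ℏ/(2ΔE)
Δt_min = (1.055e-34 J·s) / (2 × 3.303e-18 J)
Δt_min = 1.596e-17 s = 15.962 as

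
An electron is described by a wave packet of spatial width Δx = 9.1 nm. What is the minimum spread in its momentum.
5.794 × 10^-27 kg·m/s

For a wave packet, the spatial width Δx and momentum spread Δp are related by the uncertainty principle:
ΔxΔp ≥ ℏ/2

The minimum momentum spread is:
Δp_min = ℏ/(2Δx)
Δp_min = (1.055e-34 J·s) / (2 × 9.100e-09 m)
Δp_min = 5.794e-27 kg·m/s

A wave packet cannot have both a well-defined position and well-defined momentum.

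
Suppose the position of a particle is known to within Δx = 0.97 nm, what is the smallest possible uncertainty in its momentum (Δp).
5.436 × 10^-26 kg·m/s

Using the Heisenberg uncertainty principle:
ΔxΔp ≥ ℏ/2

The minimum uncertainty in momentum is:
Δp_min = ℏ/(2Δx)
Δp_min = (1.055e-34 J·s) / (2 × 9.700e-10 m)
Δp_min = 5.436e-26 kg·m/s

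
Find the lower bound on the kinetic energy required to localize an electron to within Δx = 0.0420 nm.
5.400 eV

Localizing a particle requires giving it sufficient momentum uncertainty:

1. From uncertainty principle: Δp ≥ ℏ/(2Δx)
   Δp_min = (1.055e-34 J·s) / (2 × 4.200e-11 m)
   Δp_min = 1.255e-24 kg·m/s

2. This momentum uncertainty corresponds to kinetic energy:
   KE ≈ (Δp)²/(2m) = (1.255e-24)²/(2 × 9.109e-31 kg)
   KE = 8.651e-19 J = 5.400 eV

Tighter localization requires more energy.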